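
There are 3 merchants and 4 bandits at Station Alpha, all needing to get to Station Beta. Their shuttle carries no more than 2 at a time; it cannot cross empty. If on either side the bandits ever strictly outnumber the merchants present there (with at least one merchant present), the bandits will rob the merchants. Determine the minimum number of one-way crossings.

impossible

The bandits already outnumber the merchants at Station Alpha before anyone moves, so the starting position itself is disallowed.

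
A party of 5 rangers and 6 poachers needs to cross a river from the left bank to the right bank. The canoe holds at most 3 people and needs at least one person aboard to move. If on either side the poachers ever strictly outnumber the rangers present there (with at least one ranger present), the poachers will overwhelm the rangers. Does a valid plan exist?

No

The poachers already outnumber the rangers at the left bank before anyone moves, so the starting position itself is disallowed.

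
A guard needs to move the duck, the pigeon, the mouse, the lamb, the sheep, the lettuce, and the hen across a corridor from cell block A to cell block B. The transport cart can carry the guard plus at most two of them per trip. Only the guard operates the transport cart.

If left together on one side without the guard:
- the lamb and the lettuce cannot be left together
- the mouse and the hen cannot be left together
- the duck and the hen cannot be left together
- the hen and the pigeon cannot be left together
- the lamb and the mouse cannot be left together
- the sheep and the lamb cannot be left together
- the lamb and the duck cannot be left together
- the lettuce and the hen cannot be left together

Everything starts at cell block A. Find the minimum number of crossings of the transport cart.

impossible

Following every safe sequence of crossings from the start, the most of the 7 that can be at cell block B as the transport cart arrives there on crossings 1, 3 is 2, 4 respectively; the best ever achieved is 4 of 7.
From crossing 5 on, no configuration arises that was not already reachable earlier: only 37 distinct safe configurations (who is on which side, and where the transport cart is) can ever be reached, none of them has everyone across, and every continuation just revisits them. So no valid plan exists.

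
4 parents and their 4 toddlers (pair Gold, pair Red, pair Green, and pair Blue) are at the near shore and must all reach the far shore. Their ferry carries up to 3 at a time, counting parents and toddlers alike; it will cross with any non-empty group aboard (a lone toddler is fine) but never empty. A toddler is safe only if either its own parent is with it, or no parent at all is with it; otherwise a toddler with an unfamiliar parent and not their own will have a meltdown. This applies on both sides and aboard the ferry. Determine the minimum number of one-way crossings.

Counting alone: each trip to the far shore takes at most 3 across and each return brings at least 1 back, so after t trips out (and t−1 returns) at most 3t − (t−1) of the 8 are across; that first reaches 8 at t = 4, so at least 7 crossings are needed.
The safety rule pushes this higher. Following every safe sequence of crossings, the most of the 8 that can be at the far shore as the ferry arrives there on crossing 7 is 7 — never all 8.
So no plan with fewer than 9 crossings exists, and this one achieves 9:
1. parent Gold and toddler Gold cross → the far shore.
2. parent Gold crosses ← the near shore.
3. parent Gold, parent Red, and toddler Red cross → the far shore.
4. parent Gold and toddler Gold cross ← the near shore.
5. parent Blue, parent Gold, and parent Green cross → the far shore.
6. toddler Red crosses ← the near shore.
7. toddler Gold and toddler Red cross → the far shore.
8. toddler Gold crosses ← the near shore.
9. toddler Blue, toddler Gold, and toddler Green cross → the far shore.

9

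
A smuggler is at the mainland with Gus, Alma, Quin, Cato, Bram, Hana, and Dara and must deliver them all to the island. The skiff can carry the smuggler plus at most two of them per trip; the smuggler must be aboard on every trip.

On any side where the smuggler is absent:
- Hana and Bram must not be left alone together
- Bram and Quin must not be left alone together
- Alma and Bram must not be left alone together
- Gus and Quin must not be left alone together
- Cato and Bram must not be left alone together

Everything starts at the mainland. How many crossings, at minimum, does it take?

9

Counting alone: the smuggler can take at most 2 across per trip to the island, so moving all 7 needs at least 4 loaded trips out, with a return between consecutive ones — at least 7 crossings.
The safety rule pushes this higher. Following every safe sequence of crossings, the most of the 7 that can be at the island as the skiff arrives there on crossing 7 is 6 — never all 7.
So no plan with fewer than 9 crossings exists, and this one achieves 9:
1. Smuggler goes to the island with Bram and Gus.  [the mainland: Alma, Cato, Dara, Hana, Quin | the island: Bram, Gus]
2. Smuggler goes back to the mainland alone.  [the mainland: Alma, Cato, Dara, Hana, Quin | the island: Bram, Gus]
3. Smuggler goes to the island with Dara.  [the mainland: Alma, Cato, Hana, Quin | the island: Bram, Dara, Gus]
4. Smuggler goes back to the mainland alone.  [the mainland: Alma, Cato, Hana, Quin | the island: Bram, Dara, Gus]
5. Smuggler goes to the island with Alma and Quin.  [the mainland: Cato, Hana | the island: Alma, Bram, Dara, Gus, Quin]
6. Smuggler goes back to the mainland with Bram and Gus.  [the mainland: Bram, Cato, Gus, Hana | the island: Alma, Dara, Quin]
7. Smuggler goes to the island with Cato and Hana.  [the mainland: Bram, Gus | the island: Alma, Cato, Dara, Hana, Quin]
8. Smuggler goes back to the mainland alone.  [the mainland: Bram, Gus | the island: Alma, Cato, Dara, Hana, Quin]
9. Smuggler goes to the island with Bram and Gus.  [the mainland: — | the island: Alma, Bram, Cato, Dara, Gus, Hana, Quin]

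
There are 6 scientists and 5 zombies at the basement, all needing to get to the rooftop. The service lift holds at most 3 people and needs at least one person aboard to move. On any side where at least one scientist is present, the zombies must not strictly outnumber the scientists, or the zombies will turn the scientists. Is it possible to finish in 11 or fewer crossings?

Yes

Yes — this plan uses 9 crossings (≤ 11):
1. 3 zombies → the rooftop.  (the basement: 6S 2Z; the rooftop: 0S 3Z)
2. 1 zombie ← the basement.  (the basement: 6S 3Z; the rooftop: 0S 2Z)
3. 3 scientists → the rooftop.  (the basement: 3S 3Z; the rooftop: 3S 2Z)
4. 1 scientist ← the basement.  (the basement: 4S 3Z; the rooftop: 2S 2Z)
5. 2 scientists and 1 zombie → the rooftop.  (the basement: 2S 2Z; the rooftop: 4S 3Z)
6. 1 scientist ← the basement.  (the basement: 3S 2Z; the rooftop: 3S 3Z)
7. 2 scientists and 1 zombie → the rooftop.  (the basement: 1S 1Z; the rooftop: 5S 4Z)
8. 1 scientist ← the basement.  (the basement: 2S 1Z; the rooftop: 4S 4Z)
9. 2 scientists and 1 zombie → the rooftop.  (the basement: 0S 0Z; the rooftop: 6S 5Z)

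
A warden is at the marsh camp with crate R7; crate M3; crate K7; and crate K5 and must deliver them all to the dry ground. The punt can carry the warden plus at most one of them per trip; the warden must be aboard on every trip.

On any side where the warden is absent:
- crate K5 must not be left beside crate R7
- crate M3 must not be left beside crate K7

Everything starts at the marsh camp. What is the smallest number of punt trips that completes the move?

Whatever the first load, the items left behind include a forbidden pair without the warden. No opening move is safe, so no plan exists.

impossible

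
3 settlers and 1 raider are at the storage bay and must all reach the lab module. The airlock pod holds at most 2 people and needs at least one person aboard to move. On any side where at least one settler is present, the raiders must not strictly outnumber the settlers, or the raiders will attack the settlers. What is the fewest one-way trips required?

Counting alone: each trip to the lab module takes at most 2 across and each return brings at least 1 back, so after t trips out (and t−1 returns) at most 2t − (t−1) of the 4 are across; that first reaches 4 at t = 3, so at least 5 crossings are needed.
The plan below uses exactly 5 crossings, so it is optimal:
1. 1 settler and 1 raider → the lab module.  (the storage bay: 2S 0R; the lab module: 1S 1R)
2. 1 raider ← the storage bay.  (the storage bay: 2S 1R; the lab module: 1S 0R)
3. 1 settler and 1 raider → the lab module.  (the storage bay: 1S 0R; the lab module: 2S 1R)
4. 1 raider ← the storage bay.  (the storage bay: 1S 1R; the lab module: 2S 0R)
5. 1 settler and 1 raider → the lab module.  (the storage bay: 0S 0R; the lab module: 3S 1R)

5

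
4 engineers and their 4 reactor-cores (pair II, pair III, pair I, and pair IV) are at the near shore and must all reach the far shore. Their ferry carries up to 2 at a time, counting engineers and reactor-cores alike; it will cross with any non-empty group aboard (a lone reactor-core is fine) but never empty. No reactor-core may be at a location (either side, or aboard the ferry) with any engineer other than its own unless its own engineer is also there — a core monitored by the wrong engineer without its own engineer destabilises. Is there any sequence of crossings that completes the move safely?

Following every safe sequence of crossings from the start, the most of the 8 that can be at the far shore as the ferry arrives there on crossings 1, 3, 5 is 2, 3, 4 respectively; the best ever achieved is 4 of 8.
From crossing 7 on, no configuration arises that was not already reachable earlier: only 44 distinct safe configurations (who is on which side, and where the ferry is) can ever be reached, none of them has everyone across, and every continuation just revisits them. So no valid plan exists.

No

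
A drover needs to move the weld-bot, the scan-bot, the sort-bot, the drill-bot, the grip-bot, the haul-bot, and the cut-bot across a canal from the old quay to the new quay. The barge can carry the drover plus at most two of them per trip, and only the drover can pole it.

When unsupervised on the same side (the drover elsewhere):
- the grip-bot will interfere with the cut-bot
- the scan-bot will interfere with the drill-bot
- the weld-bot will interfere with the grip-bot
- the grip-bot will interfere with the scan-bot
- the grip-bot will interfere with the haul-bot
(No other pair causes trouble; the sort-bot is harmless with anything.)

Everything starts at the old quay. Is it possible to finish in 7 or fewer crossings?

Counting alone: the drover can take at most 2 across per trip to the new quay, so moving all 7 needs at least 4 loaded trips out, with a return between consecutive ones — at least 7 crossings.
The safety rule pushes this higher. Following every safe sequence of crossings, the most of the 7 that can be at the new quay as the barge arrives there on crossing 7 is 6 — never all 7.
So the move cannot be finished within 7 crossings. (The shortest complete plan takes 9:)
1. Drover goes to the new quay with the grip-bot and the scan-bot.  [the old quay: the cut-bot, the drill-bot, the haul-bot, the sort-bot, the weld-bot | the new quay: the grip-bot, the scan-bot]
2. Drover goes back to the old quay with the scan-bot.  [the old quay: the cut-bot, the drill-bot, the haul-bot, the scan-bot, the sort-bot, the weld-bot | the new quay: the grip-bot]
3. Drover goes to the new quay with the scan-bot and the weld-bot.  [the old quay: the cut-bot, the drill-bot, the haul-bot, the sort-bot | the new quay: the grip-bot, the scan-bot, the weld-bot]
4. Drover goes back to the old quay with the grip-bot.  [the old quay: the cut-bot, the drill-bot, the grip-bot, the haul-bot, the sort-bot | the new quay: the scan-bot, the weld-bot]
5. Drover goes to the new quay with the grip-bot and the sort-bot.  [the old quay: the cut-bot, the drill-bot, the haul-bot | the new quay: the grip-bot, the scan-bot, the sort-bot, the weld-bot]
6. Drover goes back to the old quay with the grip-bot.  [the old quay: the cut-bot, the drill-bot, the grip-bot, the haul-bot | the new quay: the scan-bot, the sort-bot, the weld-bot]
7. Drover goes to the new quay with the cut-bot and the haul-bot.  [the old quay: the drill-bot, the grip-bot | the new quay: the cut-bot, the haul-bot, the scan-bot, the sort-bot, the weld-bot]
8. Drover goes back to the old quay alone.  [the old quay: the drill-bot, the grip-bot | the new quay: the cut-bot, the haul-bot, the scan-bot, the sort-bot, the weld-bot]
9. Drover goes to the new quay with the drill-bot and the grip-bot.  [the old quay: — | the new quay: the cut-bot, the drill-bot, the grip-bot, the haul-bot, the scan-bot, the sort-bot, the weld-bot]

No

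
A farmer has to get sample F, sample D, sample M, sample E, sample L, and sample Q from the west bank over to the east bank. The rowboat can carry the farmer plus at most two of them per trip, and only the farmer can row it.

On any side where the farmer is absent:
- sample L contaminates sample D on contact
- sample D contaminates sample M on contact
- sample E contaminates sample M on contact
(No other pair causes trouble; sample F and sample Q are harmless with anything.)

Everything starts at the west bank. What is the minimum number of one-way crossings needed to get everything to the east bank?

Counting alone: the farmer can take at most 2 across per trip to the east bank, so moving all 6 needs at least 3 loaded trips out, with a return between consecutive ones — at least 5 crossings.
The plan below uses exactly 5 crossings, so it is optimal:
1. Farmer goes to the east bank with sample D and sample E.
2. Farmer goes back to the west bank alone.
3. Farmer goes to the east bank with sample F and sample Q.
4. Farmer goes back to the west bank alone.
5. Farmer goes to the east bank with sample L and sample M.

5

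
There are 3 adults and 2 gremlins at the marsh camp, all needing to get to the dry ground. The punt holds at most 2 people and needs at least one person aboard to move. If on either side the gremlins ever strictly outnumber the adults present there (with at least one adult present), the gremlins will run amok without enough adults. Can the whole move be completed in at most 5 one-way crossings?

No

Counting alone: each trip to the dry ground takes at most 2 across and each return brings at least 1 back, so after t trips out (and t−1 returns) at most 2t − (t−1) of the 5 are across; that first reaches 5 at t = 4, so at least 7 crossings are needed.
Since 5 < 7, 5 crossings cannot be enough. (The shortest complete plan in fact takes 7:)
1. 2 gremlins → the dry ground.  (the marsh camp: 3A 0G; the dry ground: 0A 2G)
2. 1 gremlin ← the marsh camp.  (the marsh camp: 3A 1G; the dry ground: 0A 1G)
3. 2 adults → the dry ground.  (the marsh camp: 1A 1G; the dry ground: 2A 1G)
4. 1 adult ← the marsh camp.  (the marsh camp: 2A 1G; the dry ground: 1A 1G)
5. 1 adult and 1 gremlin → the dry ground.  (the marsh camp: 1A 0G; the dry ground: 2A 2G)
6. 1 gremlin ← the marsh camp.  (the marsh camp: 1A 1G; the dry ground: 2A 1G)
7. 1 adult and 1 gremlin → the dry ground.  (the marsh camp: 0A 0G; the dry ground: 3A 2G)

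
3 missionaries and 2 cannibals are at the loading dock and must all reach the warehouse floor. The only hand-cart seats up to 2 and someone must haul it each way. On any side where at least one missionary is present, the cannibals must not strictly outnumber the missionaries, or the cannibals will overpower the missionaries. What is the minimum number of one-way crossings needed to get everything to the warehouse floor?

7

Counting alone: each trip to the warehouse floor takes at most 2 across and each return brings at least 1 back, so after t trips out (and t−1 returns) at most 2t − (t−1) of the 5 are across; that first reaches 5 at t = 4, so at least 7 crossings are needed.
The plan below uses exactly 7 crossings, so it is optimal:
1. 2 cannibals → the warehouse floor.  (the loading dock: 3M 0C; the warehouse floor: 0M 2C)
2. 1 cannibal ← the loading dock.  (the loading dock: 3M 1C; the warehouse floor: 0M 1C)
3. 2 missionaries → the warehouse floor.  (the loading dock: 1M 1C; the warehouse floor: 2M 1C)
4. 1 missionary ← the loading dock.  (the loading dock: 2M 1C; the warehouse floor: 1M 1C)
5. 1 missionary and 1 cannibal → the warehouse floor.  (the loading dock: 1M 0C; the warehouse floor: 2M 2C)
6. 1 cannibal ← the loading dock.  (the loading dock: 1M 1C; the warehouse floor: 2M 1C)
7. 1 missionary and 1 cannibal → the warehouse floor.  (the loading dock: 0M 0C; the warehouse floor: 3M 2C)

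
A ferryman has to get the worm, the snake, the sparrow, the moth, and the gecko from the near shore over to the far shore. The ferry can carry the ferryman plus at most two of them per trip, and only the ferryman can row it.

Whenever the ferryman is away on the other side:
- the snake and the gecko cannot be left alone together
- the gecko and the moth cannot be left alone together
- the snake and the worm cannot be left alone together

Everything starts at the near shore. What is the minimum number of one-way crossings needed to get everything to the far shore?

5

Counting alone: the ferryman can take at most 2 across per trip to the far shore, so moving all 5 needs at least 3 loaded trips out, with a return between consecutive ones — at least 5 crossings.
The plan below uses exactly 5 crossings, so it is optimal:
1. Ferryman goes to the far shore with the gecko and the worm.
2. Ferryman goes back to the near shore alone.
3. Ferryman goes to the far shore with the sparrow.
4. Ferryman goes back to the near shore alone.
5. Ferryman goes to the far shore with the moth and the snake.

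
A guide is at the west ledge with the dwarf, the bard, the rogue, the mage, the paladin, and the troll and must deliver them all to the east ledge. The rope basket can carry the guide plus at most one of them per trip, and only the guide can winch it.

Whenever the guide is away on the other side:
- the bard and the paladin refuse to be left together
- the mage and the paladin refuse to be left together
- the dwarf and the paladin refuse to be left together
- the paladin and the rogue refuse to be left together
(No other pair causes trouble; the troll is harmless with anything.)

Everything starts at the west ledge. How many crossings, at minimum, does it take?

impossible

Following every safe sequence of crossings from the start, the most of the 6 that can be at the east ledge as the rope basket arrives there on crossings 1, 3, 5 is 1, 2, 3 respectively; the best ever achieved is 3 of 6.
From crossing 7 on, no configuration arises that was not already reachable earlier: only 22 distinct safe configurations (who is on which side, and where the rope basket is) can ever be reached, none of them has everyone across, and every continuation just revisits them. So no valid plan exists.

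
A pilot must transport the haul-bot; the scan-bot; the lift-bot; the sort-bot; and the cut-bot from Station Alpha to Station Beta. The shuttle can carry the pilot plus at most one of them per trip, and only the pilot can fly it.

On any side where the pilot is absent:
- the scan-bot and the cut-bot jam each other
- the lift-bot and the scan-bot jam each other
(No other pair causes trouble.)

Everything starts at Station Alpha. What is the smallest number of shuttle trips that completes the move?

Counting alone: the pilot can take at most 1 across per trip to Station Beta, so moving all 5 needs at least 5 loaded trips out, with a return between consecutive ones — at least 9 crossings.
The safety rule pushes this higher. Following every safe sequence of crossings, the most of the 5 that can be at Station Beta as the shuttle arrives there on crossing 9 is 4 — never all 5.
So no plan with fewer than 11 crossings exists, and this one achieves 11:
1. Pilot goes to Station Beta with the scan-bot.  [Station Alpha: the cut-bot, the haul-bot, the lift-bot, the sort-bot | Station Beta: the scan-bot]
2. Pilot goes back to Station Alpha alone.  [Station Alpha: the cut-bot, the haul-bot, the lift-bot, the sort-bot | Station Beta: the scan-bot]
3. Pilot goes to Station Beta with the haul-bot.  [Station Alpha: the cut-bot, the lift-bot, the sort-bot | Station Beta: the haul-bot, the scan-bot]
4. Pilot goes back to Station Alpha alone.  [Station Alpha: the cut-bot, the lift-bot, the sort-bot | Station Beta: the haul-bot, the scan-bot]
5. Pilot goes to Station Beta with the lift-bot.  [Station Alpha: the cut-bot, the sort-bot | Station Beta: the haul-bot, the lift-bot, the scan-bot]
6. Pilot goes back to Station Alpha with the scan-bot.  [Station Alpha: the cut-bot, the scan-bot, the sort-bot | Station Beta: the haul-bot, the lift-bot]
7. Pilot goes to Station Beta with the cut-bot.  [Station Alpha: the scan-bot, the sort-bot | Station Beta: the cut-bot, the haul-bot, the lift-bot]
8. Pilot goes back to Station Alpha alone.  [Station Alpha: the scan-bot, the sort-bot | Station Beta: the cut-bot, the haul-bot, the lift-bot]
9. Pilot goes to Station Beta with the sort-bot.  [Station Alpha: the scan-bot | Station Beta: the cut-bot, the haul-bot, the lift-bot, the sort-bot]
10. Pilot goes back to Station Alpha alone.  [Station Alpha: the scan-bot | Station Beta: the cut-bot, the haul-bot, the lift-bot, the sort-bot]
11. Pilot goes to Station Beta with the scan-bot.  [Station Alpha: — | Station Beta: the cut-bot, the haul-bot, the lift-bot, the scan-bot, the sort-bot]

11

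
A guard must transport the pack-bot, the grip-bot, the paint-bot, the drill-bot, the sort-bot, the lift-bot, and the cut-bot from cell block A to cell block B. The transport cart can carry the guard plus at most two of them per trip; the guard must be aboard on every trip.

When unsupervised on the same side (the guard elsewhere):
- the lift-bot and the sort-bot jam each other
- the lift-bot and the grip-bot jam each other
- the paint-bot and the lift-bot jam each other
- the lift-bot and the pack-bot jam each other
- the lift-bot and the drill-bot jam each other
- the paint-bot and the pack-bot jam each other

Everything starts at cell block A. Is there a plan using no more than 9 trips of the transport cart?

Counting alone: the guard can take at most 2 across per trip to cell block B, so moving all 7 needs at least 4 loaded trips out, with a return between consecutive ones — at least 7 crossings.
The safety rule pushes this higher. Following every safe sequence of crossings, the most of the 7 that can be at cell block B as the transport cart arrives there on crossings 7, 9 is 5, 6 respectively — never all 7.
So the move cannot be finished within 9 crossings. (The shortest complete plan takes 11:)
1. Guard goes to cell block B with the lift-bot and the pack-bot.  [cell block A: the cut-bot, the drill-bot, the grip-bot, the paint-bot, the sort-bot | cell block B: the lift-bot, the pack-bot]
2. Guard goes back to cell block A with the pack-bot.  [cell block A: the cut-bot, the drill-bot, the grip-bot, the pack-bot, the paint-bot, the sort-bot | cell block B: the lift-bot]
3. Guard goes to cell block B with the grip-bot and the pack-bot.  [cell block A: the cut-bot, the drill-bot, the paint-bot, the sort-bot | cell block B: the grip-bot, the lift-bot, the pack-bot]
4. Guard goes back to cell block A with the lift-bot.  [cell block A: the cut-bot, the drill-bot, the lift-bot, the paint-bot, the sort-bot | cell block B: the grip-bot, the pack-bot]
5. Guard goes to cell block B with the drill-bot and the lift-bot.  [cell block A: the cut-bot, the paint-bot, the sort-bot | cell block B: the drill-bot, the grip-bot, the lift-bot, the pack-bot]
6. Guard goes back to cell block A with the lift-bot.  [cell block A: the cut-bot, the lift-bot, the paint-bot, the sort-bot | cell block B: the drill-bot, the grip-bot, the pack-bot]
7. Guard goes to cell block B with the paint-bot and the sort-bot.  [cell block A: the cut-bot, the lift-bot | cell block B: the drill-bot, the grip-bot, the pack-bot, the paint-bot, the sort-bot]
8. Guard goes back to cell block A with the pack-bot.  [cell block A: the cut-bot, the lift-bot, the pack-bot | cell block B: the drill-bot, the grip-bot, the paint-bot, the sort-bot]
9. Guard goes to cell block B with the cut-bot and the pack-bot.  [cell block A: the lift-bot | cell block B: the cut-bot, the drill-bot, the grip-bot, the pack-bot, the paint-bot, the sort-bot]
10. Guard goes back to cell block A with the pack-bot.  [cell block A: the lift-bot, the pack-bot | cell block B: the cut-bot, the drill-bot, the grip-bot, the paint-bot, the sort-bot]
11. Guard goes to cell block B with the lift-bot and the pack-bot.  [cell block A: — | cell block B: the cut-bot, the drill-bot, the grip-bot, the lift-bot, the pack-bot, the paint-bot, the sort-bot]

No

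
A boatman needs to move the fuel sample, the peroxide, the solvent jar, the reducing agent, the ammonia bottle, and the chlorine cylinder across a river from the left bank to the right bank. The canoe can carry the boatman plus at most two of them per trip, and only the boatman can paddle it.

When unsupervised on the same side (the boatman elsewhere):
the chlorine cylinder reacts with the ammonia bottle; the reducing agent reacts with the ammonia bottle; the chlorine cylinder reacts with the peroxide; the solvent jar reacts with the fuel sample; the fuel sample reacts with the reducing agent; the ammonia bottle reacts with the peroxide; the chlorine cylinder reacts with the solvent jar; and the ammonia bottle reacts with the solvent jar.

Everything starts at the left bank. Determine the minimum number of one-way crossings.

Whatever the first load, the items left behind include a forbidden pair without the boatman. No opening move is safe, so no plan exists.

impossible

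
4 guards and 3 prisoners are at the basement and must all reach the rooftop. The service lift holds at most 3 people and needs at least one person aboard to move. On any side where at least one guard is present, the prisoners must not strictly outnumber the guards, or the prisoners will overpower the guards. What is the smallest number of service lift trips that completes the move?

Counting alone: each trip to the rooftop takes at most 3 across and each return brings at least 1 back, so after t trips out (and t−1 returns) at most 3t − (t−1) of the 7 are across; that first reaches 7 at t = 3, so at least 5 crossings are needed.
The plan below uses exactly 5 crossings, so it is optimal:
1. 3 prisoners → the rooftop.  (the basement: 4G 0P; the rooftop: 0G 3P)
2. 1 prisoner ← the basement.  (the basement: 4G 1P; the rooftop: 0G 2P)
3. 3 guards → the rooftop.  (the basement: 1G 1P; the rooftop: 3G 2P)
4. 1 guard ← the basement.  (the basement: 2G 1P; the rooftop: 2G 2P)
5. 2 guards and 1 prisoner → the rooftop.  (the basement: 0G 0P; the rooftop: 4G 3P)

5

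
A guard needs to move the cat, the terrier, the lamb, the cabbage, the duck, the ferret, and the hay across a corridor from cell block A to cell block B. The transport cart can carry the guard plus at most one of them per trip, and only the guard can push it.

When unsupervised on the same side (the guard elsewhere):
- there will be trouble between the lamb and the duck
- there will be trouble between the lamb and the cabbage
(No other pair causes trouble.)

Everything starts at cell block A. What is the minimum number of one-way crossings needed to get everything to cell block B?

Counting alone: the guard can take at most 1 across per trip to cell block B, so moving all 7 needs at least 7 loaded trips out, with a return between consecutive ones — at least 13 crossings.
The safety rule pushes this higher. Following every safe sequence of crossings, the most of the 7 that can be at cell block B as the transport cart arrives there on crossing 13 is 6 — never all 7.
So no plan with fewer than 15 crossings exists, and this one achieves 15:
1. Guard goes to cell block B with the lamb.
2. Guard goes back to cell block A alone.
3. Guard goes to cell block B with the cat.
4. Guard goes back to cell block A alone.
5. Guard goes to cell block B with the terrier.
6. Guard goes back to cell block A alone.
7. Guard goes to cell block B with the cabbage.
8. Guard goes back to cell block A with the lamb.
9. Guard goes to cell block B with the duck.
10. Guard goes back to cell block A alone.
11. Guard goes to cell block B with the ferret.
12. Guard goes back to cell block A alone.
13. Guard goes to cell block B with the hay.
14. Guard goes back to cell block A alone.
15. Guard goes to cell block B with the lamb.

15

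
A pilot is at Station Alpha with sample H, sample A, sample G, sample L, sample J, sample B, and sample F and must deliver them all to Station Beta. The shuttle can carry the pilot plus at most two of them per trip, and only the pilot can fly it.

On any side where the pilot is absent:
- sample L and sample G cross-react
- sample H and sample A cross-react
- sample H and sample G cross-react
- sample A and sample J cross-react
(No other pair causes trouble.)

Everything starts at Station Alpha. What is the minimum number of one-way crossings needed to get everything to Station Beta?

Counting alone: the pilot can take at most 2 across per trip to Station Beta, so moving all 7 needs at least 4 loaded trips out, with a return between consecutive ones — at least 7 crossings.
The safety rule pushes this higher. Following every safe sequence of crossings, the most of the 7 that can be at Station Beta as the shuttle arrives there on crossing 7 is 6 — never all 7.
So no plan with fewer than 9 crossings exists, and this one achieves 9:
1. Pilot goes to Station Beta with sample A and sample G.  [Station Alpha: sample B, sample F, sample H, sample J, sample L | Station Beta: sample A, sample G]
2. Pilot goes back to Station Alpha alone.  [Station Alpha: sample B, sample F, sample H, sample J, sample L | Station Beta: sample A, sample G]
3. Pilot goes to Station Beta with sample H.  [Station Alpha: sample B, sample F, sample J, sample L | Station Beta: sample A, sample G, sample H]
4. Pilot goes back to Station Alpha with sample A and sample G.  [Station Alpha: sample A, sample B, sample F, sample G, sample J, sample L | Station Beta: sample H]
5. Pilot goes to Station Beta with sample J and sample L.  [Station Alpha: sample A, sample B, sample F, sample G | Station Beta: sample H, sample J, sample L]
6. Pilot goes back to Station Alpha alone.  [Station Alpha: sample A, sample B, sample F, sample G | Station Beta: sample H, sample J, sample L]
7. Pilot goes to Station Beta with sample B and sample F.  [Station Alpha: sample A, sample G | Station Beta: sample B, sample F, sample H, sample J, sample L]
8. Pilot goes back to Station Alpha alone.  [Station Alpha: sample A, sample G | Station Beta: sample B, sample F, sample H, sample J, sample L]
9. Pilot goes to Station Beta with sample A and sample G.  [Station Alpha: — | Station Beta: sample A, sample B, sample F, sample G, sample H, sample J, sample L]

9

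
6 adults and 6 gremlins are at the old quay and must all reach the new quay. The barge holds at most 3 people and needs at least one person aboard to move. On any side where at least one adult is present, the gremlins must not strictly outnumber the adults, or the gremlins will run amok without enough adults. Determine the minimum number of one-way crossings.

impossible

Following every safe sequence of crossings from the start, the most of the 12 that can be at the new quay as the barge arrives there on crossings 1, 3, 5 is 3, 5, 6 respectively; the best ever achieved is 6 of 12.
From crossing 7 on, no configuration arises that was not already reachable earlier: only 17 distinct safe configurations (who is on which side, and where the barge is) can ever be reached, none of them has everyone across, and every continuation just revisits them. They are: 0 adults + 0 gremlins across (barge back at the start); 0 adults + 1 gremlin across (barge there); 0 adults + 1 gremlin across (barge back at the start); 0 adults + 2 gremlins across (barge there); 0 adults + 2 gremlins across (barge back at the start); 0 adults + 3 gremlins across (barge there); 0 adults + 3 gremlins across (barge back at the start); 0 adults + 4 gremlins across (barge there); 0 adults + 4 gremlins across (barge back at the start); 0 adults + 5 gremlins across (barge there); 0 adults + 5 gremlins across (barge back at the start); 0 adults + 6 gremlins across (barge there); 1 adult + 1 gremlin across (barge there); 1 adult + 1 gremlin across (barge back at the start); 2 adults + 2 gremlins across (barge there); 2 adults + 2 gremlins across (barge back at the start); 3 adults + 3 gremlins across (barge there). So no valid plan exists.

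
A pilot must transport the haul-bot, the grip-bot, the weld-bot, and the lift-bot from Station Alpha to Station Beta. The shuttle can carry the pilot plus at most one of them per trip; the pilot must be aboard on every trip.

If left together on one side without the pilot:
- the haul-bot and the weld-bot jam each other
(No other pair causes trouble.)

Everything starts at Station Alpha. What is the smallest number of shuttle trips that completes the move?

Counting alone: the pilot can take at most 1 across per trip to Station Beta, so moving all 4 needs at least 4 loaded trips out, with a return between consecutive ones — at least 7 crossings.
The plan below uses exactly 7 crossings, so it is optimal:
1. Pilot goes to Station Beta with the haul-bot.  [Station Alpha: the grip-bot, the lift-bot, the weld-bot | Station Beta: the haul-bot]
2. Pilot goes back to Station Alpha alone.  [Station Alpha: the grip-bot, the lift-bot, the weld-bot | Station Beta: the haul-bot]
3. Pilot goes to Station Beta with the grip-bot.  [Station Alpha: the lift-bot, the weld-bot | Station Beta: the grip-bot, the haul-bot]
4. Pilot goes back to Station Alpha alone.  [Station Alpha: the lift-bot, the weld-bot | Station Beta: the grip-bot, the haul-bot]
5. Pilot goes to Station Beta with the lift-bot.  [Station Alpha: the weld-bot | Station Beta: the grip-bot, the haul-bot, the lift-bot]
6. Pilot goes back to Station Alpha alone.  [Station Alpha: the weld-bot | Station Beta: the grip-bot, the haul-bot, the lift-bot]
7. Pilot goes to Station Beta with the weld-bot.  [Station Alpha: — | Station Beta: the grip-bot, the haul-bot, the lift-bot, the weld-bot]

7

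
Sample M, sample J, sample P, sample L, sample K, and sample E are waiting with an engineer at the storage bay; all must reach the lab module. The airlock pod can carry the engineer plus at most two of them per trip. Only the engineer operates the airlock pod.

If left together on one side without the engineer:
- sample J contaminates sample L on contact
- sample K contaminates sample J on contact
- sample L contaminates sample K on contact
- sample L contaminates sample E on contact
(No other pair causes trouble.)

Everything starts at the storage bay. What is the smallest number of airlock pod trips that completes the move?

9

Counting alone: the engineer can take at most 2 across per trip to the lab module, so moving all 6 needs at least 3 loaded trips out, with a return between consecutive ones — at least 5 crossings.
The safety rule pushes this higher. Following every safe sequence of crossings, the most of the 6 that can be at the lab module as the airlock pod arrives there on crossings 5, 7 is 4, 5 respectively — never all 6.
So no plan with fewer than 9 crossings exists, and this one achieves 9:
1. Engineer goes to the lab module with sample J and sample L.  [the storage bay: sample E, sample K, sample M, sample P | the lab module: sample J, sample L]
2. Engineer goes back to the storage bay with sample J.  [the storage bay: sample E, sample J, sample K, sample M, sample P | the lab module: sample L]
3. Engineer goes to the lab module with sample J and sample M.  [the storage bay: sample E, sample K, sample P | the lab module: sample J, sample L, sample M]
4. Engineer goes back to the storage bay with sample J.  [the storage bay: sample E, sample J, sample K, sample P | the lab module: sample L, sample M]
5. Engineer goes to the lab module with sample J and sample P.  [the storage bay: sample E, sample K | the lab module: sample J, sample L, sample M, sample P]
6. Engineer goes back to the storage bay with sample J.  [the storage bay: sample E, sample J, sample K | the lab module: sample L, sample M, sample P]
7. Engineer goes to the lab module with sample E and sample J.  [the storage bay: sample K | the lab module: sample E, sample J, sample L, sample M, sample P]
8. Engineer goes back to the storage bay with sample L.  [the storage bay: sample K, sample L | the lab module: sample E, sample J, sample M, sample P]
9. Engineer goes to the lab module with sample K and sample L.  [the storage bay: — | the lab module: sample E, sample J, sample K, sample L, sample M, sample P]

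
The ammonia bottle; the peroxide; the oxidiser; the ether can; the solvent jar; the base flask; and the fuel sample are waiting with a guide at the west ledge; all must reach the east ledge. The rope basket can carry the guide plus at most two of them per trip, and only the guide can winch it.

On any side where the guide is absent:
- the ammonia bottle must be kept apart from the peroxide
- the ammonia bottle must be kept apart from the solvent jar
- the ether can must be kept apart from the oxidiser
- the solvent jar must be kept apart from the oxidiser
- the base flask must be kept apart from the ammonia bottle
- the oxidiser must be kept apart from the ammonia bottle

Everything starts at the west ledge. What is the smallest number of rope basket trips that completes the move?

11

Counting alone: the guide can take at most 2 across per trip to the east ledge, so moving all 7 needs at least 4 loaded trips out, with a return between consecutive ones — at least 7 crossings.
The safety rule pushes this higher. Following every safe sequence of crossings, the most of the 7 that can be at the east ledge as the rope basket arrives there on crossings 7, 9 is 5, 6 respectively — never all 7.
So no plan with fewer than 11 crossings exists, and this one achieves 11:
1. Guide goes to the east ledge with the ammonia bottle and the oxidiser.
2. Guide goes back to the west ledge with the ammonia bottle.
3. Guide goes to the east ledge with the ammonia bottle and the peroxide.
4. Guide goes back to the west ledge with the ammonia bottle.
5. Guide goes to the east ledge with the ammonia bottle and the base flask.
6. Guide goes back to the west ledge with the ammonia bottle.
7. Guide goes to the east ledge with the ammonia bottle and the fuel sample.
8. Guide goes back to the west ledge with the ammonia bottle.
9. Guide goes to the east ledge with the ether can and the solvent jar.
10. Guide goes back to the west ledge with the oxidiser.
11. Guide goes to the east ledge with the ammonia bottle and the oxidiser.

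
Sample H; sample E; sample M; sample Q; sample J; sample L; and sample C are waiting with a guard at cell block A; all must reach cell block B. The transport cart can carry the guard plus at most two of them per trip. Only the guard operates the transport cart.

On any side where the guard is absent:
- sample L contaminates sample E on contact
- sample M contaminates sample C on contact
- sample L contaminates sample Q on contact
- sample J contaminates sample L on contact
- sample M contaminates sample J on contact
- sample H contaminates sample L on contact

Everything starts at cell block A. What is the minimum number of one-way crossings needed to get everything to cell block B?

Counting alone: the guard can take at most 2 across per trip to cell block B, so moving all 7 needs at least 4 loaded trips out, with a return between consecutive ones — at least 7 crossings.
The safety rule pushes this higher. Following every safe sequence of crossings, the most of the 7 that can be at cell block B as the transport cart arrives there on crossing 7 is 6 — never all 7.
So no plan with fewer than 9 crossings exists, and this one achieves 9:
1. Guard goes to cell block B with sample L and sample M.  [cell block A: sample C, sample E, sample H, sample J, sample Q | cell block B: sample L, sample M]
2. Guard goes back to cell block A alone.  [cell block A: sample C, sample E, sample H, sample J, sample Q | cell block B: sample L, sample M]
3. Guard goes to cell block B with sample C.  [cell block A: sample E, sample H, sample J, sample Q | cell block B: sample C, sample L, sample M]
4. Guard goes back to cell block A with sample M.  [cell block A: sample E, sample H, sample J, sample M, sample Q | cell block B: sample C, sample L]
5. Guard goes to cell block B with sample H and sample J.  [cell block A: sample E, sample M, sample Q | cell block B: sample C, sample H, sample J, sample L]
6. Guard goes back to cell block A with sample L.  [cell block A: sample E, sample L, sample M, sample Q | cell block B: sample C, sample H, sample J]
7. Guard goes to cell block B with sample E and sample Q.  [cell block A: sample L, sample M | cell block B: sample C, sample E, sample H, sample J, sample Q]
8. Guard goes back to cell block A alone.  [cell block A: sample L, sample M | cell block B: sample C, sample E, sample H, sample J, sample Q]
9. Guard goes to cell block B with sample L and sample M.  [cell block A: — | cell block B: sample C, sample E, sample H, sample J, sample L, sample M, sample Q]

9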